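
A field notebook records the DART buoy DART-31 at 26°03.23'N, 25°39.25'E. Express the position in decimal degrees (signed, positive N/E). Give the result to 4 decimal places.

+26.0538°, +25.6542°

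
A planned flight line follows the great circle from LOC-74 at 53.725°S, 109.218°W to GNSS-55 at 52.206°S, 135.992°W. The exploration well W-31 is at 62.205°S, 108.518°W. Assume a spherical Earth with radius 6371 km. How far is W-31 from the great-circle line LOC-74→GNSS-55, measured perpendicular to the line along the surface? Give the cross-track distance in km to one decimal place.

δ₁₃ = central angle LOC-74→W-31 = 0.148143 rad  (haversine)
θ₁₃ = bearing LOC-74→W-31 = 177.788°,  θ₁₂ = bearing LOC-74→GNSS-55 = 264.525°
dₓₜ = R·arcsin(sin δ₁₃ · sin(θ₁₃ − θ₁₂)) = 6371·arcsin(0.14760·sin(-86.737°)) = -942.281 km
|dₓₜ| = 942.281 km

942.3 km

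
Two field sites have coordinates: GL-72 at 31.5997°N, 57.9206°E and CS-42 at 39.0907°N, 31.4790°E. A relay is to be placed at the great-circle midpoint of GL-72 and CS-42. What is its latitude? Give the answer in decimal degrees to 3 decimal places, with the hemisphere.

Bx = cos φ₂ cos Δλ = 0.694955,  By = cos φ₂ sin Δλ = -0.345608
φₘ = atan2(sin φ₁ + sin φ₂, √((cos φ₁ + Bx)² + By²)) = 36.07297°
λₘ = λ₁ + atan2(By, cos φ₁ + Bx) = 45.32474°

36.073°N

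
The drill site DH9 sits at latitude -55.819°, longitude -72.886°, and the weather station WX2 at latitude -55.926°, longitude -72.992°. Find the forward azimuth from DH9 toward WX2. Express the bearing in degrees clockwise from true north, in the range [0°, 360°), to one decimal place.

209.0°

Δλ = -0.1060°
y = sin Δλ · cos φ₂ = -0.001037
x = cos φ₁ sin φ₂ − sin φ₁ cos φ₂ cos Δλ = -0.001868
θ = atan2(y, x) = -150.9789° → 209.0211° (mod 360°)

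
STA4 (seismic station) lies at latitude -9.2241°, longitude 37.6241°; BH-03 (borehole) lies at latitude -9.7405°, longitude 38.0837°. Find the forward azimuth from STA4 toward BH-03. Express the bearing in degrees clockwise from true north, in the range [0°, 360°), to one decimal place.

Δλ = 0.4596°
y = sin Δλ · cos φ₂ = 0.007906
x = cos φ₁ sin φ₂ − sin φ₁ cos φ₂ cos Δλ = -0.009018
θ = atan2(y, x) = 138.7594° → 138.7594° (mod 360°)

138.8°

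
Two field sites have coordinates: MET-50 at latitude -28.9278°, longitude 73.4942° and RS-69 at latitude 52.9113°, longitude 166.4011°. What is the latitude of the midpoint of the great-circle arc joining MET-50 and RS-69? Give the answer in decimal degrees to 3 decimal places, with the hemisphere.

16.840°N

Bx = cos φ₂ cos Δλ = -0.030583,  By = cos φ₂ sin Δλ = 0.602275
φₘ = atan2(sin φ₁ + sin φ₂, √((cos φ₁ + Bx)² + By²)) = 16.84005°
λₘ = λ₁ + atan2(By, cos φ₁ + Bx) = 108.98492°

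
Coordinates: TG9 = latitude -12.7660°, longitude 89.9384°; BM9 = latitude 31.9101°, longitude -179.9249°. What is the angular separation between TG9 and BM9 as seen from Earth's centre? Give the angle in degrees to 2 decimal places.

96.82°

Δφ = 44.6761°,  Δλ = 90.1367°
a = sin²(Δφ/2) + cos φ₁ cos φ₂ sin²(Δλ/2) = 0.559389
c = 2·arcsin(√a) = 1.689855 rad = 96.8215°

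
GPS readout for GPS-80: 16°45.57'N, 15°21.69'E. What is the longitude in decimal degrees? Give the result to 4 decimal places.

15° + 21.69′/60 = 15 + 0.36150 = 15.3615°

15.3615°E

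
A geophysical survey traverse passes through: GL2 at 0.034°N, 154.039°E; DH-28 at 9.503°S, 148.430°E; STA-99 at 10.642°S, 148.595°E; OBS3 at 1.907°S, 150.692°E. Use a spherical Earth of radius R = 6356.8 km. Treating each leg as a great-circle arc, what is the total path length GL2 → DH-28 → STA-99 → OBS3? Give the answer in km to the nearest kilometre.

2350 km

GL2→DH-28: c = 0.192878 rad, d = 1226.09 km
DH-28→STA-99: c = 0.020080 rad, d = 127.65 km
STA-99→OBS3: c = 0.156727 rad, d = 996.28 km
Total = 1226.09 + 127.65 + 996.28 = 2350.02 km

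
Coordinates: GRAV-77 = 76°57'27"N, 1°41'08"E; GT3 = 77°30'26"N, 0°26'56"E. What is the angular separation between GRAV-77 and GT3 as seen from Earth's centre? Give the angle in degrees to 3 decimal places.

GRAV-77: φ = +76.95750°, λ = +1.68556°
GT3: φ = +77.50722°, λ = +0.44889°
Δφ = 0.5497°,  Δλ = -1.2367°
a = sin²(Δφ/2) + cos φ₁ cos φ₂ sin²(Δλ/2) = 0.000029
c = 2·arcsin(√a) = 0.010714 rad = 0.6139°

0.614°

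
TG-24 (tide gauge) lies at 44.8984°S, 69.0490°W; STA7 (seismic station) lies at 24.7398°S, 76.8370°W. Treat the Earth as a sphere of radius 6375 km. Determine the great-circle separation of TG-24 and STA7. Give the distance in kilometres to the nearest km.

Δφ = 20.1586°,  Δλ = -7.7880°
a = sin²(Δφ/2) + cos φ₁ cos φ₂ sin²(Δλ/2) = 0.033596
c = 2·arcsin(√a) = 0.368668 rad = 21.1231°
d = R·c = 6375 × 0.368668 = 2350.3 km

2350 km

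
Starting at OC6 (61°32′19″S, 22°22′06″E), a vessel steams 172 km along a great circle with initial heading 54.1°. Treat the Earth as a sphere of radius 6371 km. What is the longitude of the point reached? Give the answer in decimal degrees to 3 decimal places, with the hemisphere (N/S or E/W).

24.922°E

OC6: φ = -61.53861°, λ = +22.36833°
δ = d/R = 172/6371 = 0.026997 rad
φ₂ = arcsin(sin φ₁ cos δ + cos φ₁ sin δ cos θ)
   = arcsin(-0.87914·0.99964 + 0.47657·0.02699·0.58637) = -60.60711°
λ₂ = λ₁ + atan2(sin θ sin δ cos φ₁, cos δ − sin φ₁ sin φ₂) = 24.92186°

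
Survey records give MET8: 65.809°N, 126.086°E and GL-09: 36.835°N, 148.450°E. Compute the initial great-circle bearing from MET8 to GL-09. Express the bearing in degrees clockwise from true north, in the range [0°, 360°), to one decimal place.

Δλ = 22.3640°
y = sin Δλ · cos φ₂ = 0.304531
x = cos φ₁ sin φ₂ − sin φ₁ cos φ₂ cos Δλ = -0.429500
θ = atan2(y, x) = 144.6620° → 144.6620° (mod 360°)

144.7°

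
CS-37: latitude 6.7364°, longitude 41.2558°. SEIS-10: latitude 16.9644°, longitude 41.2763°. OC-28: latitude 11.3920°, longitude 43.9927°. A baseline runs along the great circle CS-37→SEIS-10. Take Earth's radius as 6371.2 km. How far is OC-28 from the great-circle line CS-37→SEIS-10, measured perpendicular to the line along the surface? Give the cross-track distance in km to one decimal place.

δ₁₃ = central angle CS-37→OC-28 = 0.093948 rad  (haversine)
θ₁₃ = bearing CS-37→OC-28 = 29.932°,  θ₁₂ = bearing CS-37→SEIS-10 = 0.110°
dₓₜ = R·arcsin(sin δ₁₃ · sin(θ₁₃ − θ₁₂)) = 6371.2·arcsin(0.09381·sin(29.822°)) = 297.339 km
|dₓₜ| = 297.339 km

297.3 km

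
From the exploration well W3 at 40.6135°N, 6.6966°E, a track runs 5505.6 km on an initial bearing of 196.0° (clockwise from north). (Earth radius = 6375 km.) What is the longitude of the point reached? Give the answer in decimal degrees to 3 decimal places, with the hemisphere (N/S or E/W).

δ = d/R = 5505.6/6375 = 0.863624 rad
φ₂ = arcsin(sin φ₁ cos δ + cos φ₁ sin δ cos θ)
   = arcsin(0.65095·0.64969 + 0.75912·0.76020·-0.96126) = -7.57430°
λ₂ = λ₁ + atan2(sin θ sin δ cos φ₁, cos δ − sin φ₁ sin φ₂) = -5.50689°

5.507°W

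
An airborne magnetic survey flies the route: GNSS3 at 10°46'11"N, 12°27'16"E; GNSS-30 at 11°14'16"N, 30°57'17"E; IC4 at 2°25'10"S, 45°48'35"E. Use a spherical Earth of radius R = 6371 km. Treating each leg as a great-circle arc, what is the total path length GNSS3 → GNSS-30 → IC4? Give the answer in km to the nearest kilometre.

GNSS3: φ = +10.76972°, λ = +12.45444°
GNSS-30: φ = +11.23778°, λ = +30.95472°
IC4: φ = -2.41944°, λ = +45.80972°
GNSS3→GNSS-30: c = 0.317008 rad, d = 2019.66 km
GNSS-30→IC4: c = 0.351163 rad, d = 2237.26 km
Total = 2019.66 + 2237.26 = 4256.91 km

4257 km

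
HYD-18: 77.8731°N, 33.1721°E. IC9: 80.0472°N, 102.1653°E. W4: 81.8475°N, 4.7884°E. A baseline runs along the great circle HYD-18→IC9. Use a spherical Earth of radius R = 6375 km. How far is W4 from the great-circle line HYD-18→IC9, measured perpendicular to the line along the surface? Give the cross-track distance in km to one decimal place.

696.1 km

δ₁₃ = central angle HYD-18→W4 = 0.109473 rad  (haversine)
θ₁₃ = bearing HYD-18→W4 = 321.901°,  θ₁₂ = bearing HYD-18→IC9 = 47.793°
dₓₜ = R·arcsin(sin δ₁₃ · sin(θ₁₃ − θ₁₂)) = 6375·arcsin(0.10925·sin(274.109°)) = -696.091 km
|dₓₜ| = 696.091 km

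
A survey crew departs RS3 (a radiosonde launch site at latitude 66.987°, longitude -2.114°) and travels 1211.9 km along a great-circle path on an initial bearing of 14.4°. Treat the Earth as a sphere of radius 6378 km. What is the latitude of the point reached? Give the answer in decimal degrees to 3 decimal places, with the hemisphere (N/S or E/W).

δ = d/R = 1211.9/6378 = 0.190013 rad
φ₂ = arcsin(sin φ₁ cos δ + cos φ₁ sin δ cos θ)
   = arcsin(0.92042·0.98200 + 0.39094·0.18887·0.96858) = 77.25666°
λ₂ = λ₁ + atan2(sin θ sin δ cos φ₁, cos δ − sin φ₁ sin φ₂) = 10.18049°

77.257°N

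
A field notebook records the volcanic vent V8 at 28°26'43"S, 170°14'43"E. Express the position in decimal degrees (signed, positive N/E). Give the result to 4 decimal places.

lat: 28.4453° S → -28.4453°
lon: 170.2453° E → +170.2453°

-28.4453°, +170.2453°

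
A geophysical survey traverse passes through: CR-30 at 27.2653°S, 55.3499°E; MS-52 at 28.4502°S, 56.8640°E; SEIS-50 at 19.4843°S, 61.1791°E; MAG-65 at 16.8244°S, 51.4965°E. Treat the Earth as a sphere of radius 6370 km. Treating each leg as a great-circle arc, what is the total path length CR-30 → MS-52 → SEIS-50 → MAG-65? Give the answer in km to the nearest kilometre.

2352 km

CR-30→MS-52: c = 0.031201 rad, d = 198.75 km
MS-52→SEIS-50: c = 0.170903 rad, d = 1088.65 km
SEIS-50→MAG-65: c = 0.167121 rad, d = 1064.56 km
Total = 198.75 + 1088.65 + 1064.56 = 2351.96 km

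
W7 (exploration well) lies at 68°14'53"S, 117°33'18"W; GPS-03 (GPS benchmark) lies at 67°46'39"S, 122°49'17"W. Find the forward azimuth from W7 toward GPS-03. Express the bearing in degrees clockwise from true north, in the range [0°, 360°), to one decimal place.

281.0°

W7: φ = -68.24806°, λ = -117.55500°
GPS-03: φ = -67.77750°, λ = -122.82139°
Δλ = -5.2664°
y = sin Δλ · cos φ₂ = -0.034714
x = cos φ₁ sin φ₂ − sin φ₁ cos φ₂ cos Δλ = 0.006730
θ = atan2(y, x) = -79.0285° → 280.9715° (mod 360°)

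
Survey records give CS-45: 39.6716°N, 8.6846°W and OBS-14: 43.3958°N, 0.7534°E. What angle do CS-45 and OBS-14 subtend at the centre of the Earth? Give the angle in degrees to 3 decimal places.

7.980°

Δφ = 3.7242°,  Δλ = 9.4380°
a = sin²(Δφ/2) + cos φ₁ cos φ₂ sin²(Δλ/2) = 0.004841
c = 2·arcsin(√a) = 0.139271 rad = 7.9796°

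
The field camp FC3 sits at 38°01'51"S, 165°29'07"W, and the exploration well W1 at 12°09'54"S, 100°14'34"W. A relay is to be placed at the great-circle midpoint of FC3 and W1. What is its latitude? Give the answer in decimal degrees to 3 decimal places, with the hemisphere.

29.022°S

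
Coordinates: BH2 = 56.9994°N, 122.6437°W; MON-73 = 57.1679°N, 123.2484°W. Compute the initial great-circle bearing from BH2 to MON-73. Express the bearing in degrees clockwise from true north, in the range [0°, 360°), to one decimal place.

297.4°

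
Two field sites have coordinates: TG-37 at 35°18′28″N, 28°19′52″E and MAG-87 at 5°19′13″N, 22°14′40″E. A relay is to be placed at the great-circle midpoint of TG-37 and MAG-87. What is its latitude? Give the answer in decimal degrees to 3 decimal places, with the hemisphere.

20.340°N

TG-37: φ = +35.30778°, λ = +28.33111°
MAG-87: φ = +5.32028°, λ = +22.24444°
Bx = cos φ₂ cos Δλ = 0.990079,  By = cos φ₂ sin Δλ = -0.105576
φₘ = atan2(sin φ₁ + sin φ₂, √((cos φ₁ + Bx)² + By²)) = 20.34011°
λₘ = λ₁ + atan2(By, cos φ₁ + Bx) = 24.98575°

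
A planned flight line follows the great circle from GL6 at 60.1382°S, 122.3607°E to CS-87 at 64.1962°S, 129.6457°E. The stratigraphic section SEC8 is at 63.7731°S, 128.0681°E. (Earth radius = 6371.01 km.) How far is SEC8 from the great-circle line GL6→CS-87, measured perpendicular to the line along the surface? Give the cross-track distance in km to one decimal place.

24.9 km

δ₁₃ = central angle GL6→SEC8 = 0.078792 rad  (haversine)
θ₁₃ = bearing GL6→SEC8 = 146.058°,  θ₁₂ = bearing GL6→CS-87 = 143.211°
dₓₜ = R·arcsin(sin δ₁₃ · sin(θ₁₃ − θ₁₂)) = 6371.01·arcsin(0.07871·sin(2.846°)) = 24.902 km
|dₓₜ| = 24.902 km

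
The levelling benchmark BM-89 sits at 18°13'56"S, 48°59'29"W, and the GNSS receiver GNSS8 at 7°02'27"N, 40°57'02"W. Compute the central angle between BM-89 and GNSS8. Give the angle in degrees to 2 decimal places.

BM-89: φ = -18.23222°, λ = -48.99139°
GNSS8: φ = +7.04083°, λ = -40.95056°
Δφ = 25.2731°,  Δλ = 8.0408°
a = sin²(Δφ/2) + cos φ₁ cos φ₂ sin²(Δλ/2) = 0.052492
c = 2·arcsin(√a) = 0.462329 rad = 26.4895°

26.49°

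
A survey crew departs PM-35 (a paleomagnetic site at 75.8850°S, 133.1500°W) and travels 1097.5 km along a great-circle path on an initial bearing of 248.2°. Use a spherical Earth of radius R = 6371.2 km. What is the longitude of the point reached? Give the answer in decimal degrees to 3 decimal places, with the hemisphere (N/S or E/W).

174.866°W

δ = d/R = 1097.5/6371.2 = 0.172260 rad
φ₂ = arcsin(sin φ₁ cos δ + cos φ₁ sin δ cos θ)
   = arcsin(-0.96981·0.98520 + 0.24387·0.17141·-0.37137) = -76.16267°
λ₂ = λ₁ + atan2(sin θ sin δ cos φ₁, cos δ − sin φ₁ sin φ₂) = -174.86611°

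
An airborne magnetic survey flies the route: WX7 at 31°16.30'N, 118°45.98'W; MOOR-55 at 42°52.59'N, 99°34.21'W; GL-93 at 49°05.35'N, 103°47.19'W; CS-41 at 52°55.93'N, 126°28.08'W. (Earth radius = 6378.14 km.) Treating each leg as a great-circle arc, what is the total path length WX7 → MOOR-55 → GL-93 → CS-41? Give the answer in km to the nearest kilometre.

4532 km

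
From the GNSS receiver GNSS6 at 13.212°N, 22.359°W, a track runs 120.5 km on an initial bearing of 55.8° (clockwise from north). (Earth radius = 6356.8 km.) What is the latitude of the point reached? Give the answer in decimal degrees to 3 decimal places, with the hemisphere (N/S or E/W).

δ = d/R = 120.5/6356.8 = 0.018956 rad
φ₂ = arcsin(sin φ₁ cos δ + cos φ₁ sin δ cos θ)
   = arcsin(0.22855·0.99982 + 0.97353·0.01895·0.56208) = 13.82080°
λ₂ = λ₁ + atan2(sin θ sin δ cos φ₁, cos δ − sin φ₁ sin φ₂) = -21.43394°

13.821°N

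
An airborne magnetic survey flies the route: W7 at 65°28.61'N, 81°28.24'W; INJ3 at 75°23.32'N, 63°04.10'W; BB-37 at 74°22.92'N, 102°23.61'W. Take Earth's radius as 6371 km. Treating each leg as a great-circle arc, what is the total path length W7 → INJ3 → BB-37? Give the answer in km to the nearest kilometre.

2410 km

W7: φ = +65.47683°, λ = -81.47067°
INJ3: φ = +75.38867°, λ = -63.06833°
BB-37: φ = +74.38200°, λ = -102.39350°
W7→INJ3: c = 0.201739 rad, d = 1285.28 km
INJ3→BB-37: c = 0.176483 rad, d = 1124.37 km
Total = 1285.28 + 1124.37 = 2409.65 km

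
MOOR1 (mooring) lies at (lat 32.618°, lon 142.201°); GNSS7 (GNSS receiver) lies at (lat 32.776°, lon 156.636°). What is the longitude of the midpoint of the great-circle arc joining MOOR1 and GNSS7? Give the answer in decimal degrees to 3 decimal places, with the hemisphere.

Bx = cos φ₂ cos Δλ = 0.814250,  By = cos φ₂ sin Δλ = 0.209594
φₘ = atan2(sin φ₁ + sin φ₂, √((cos φ₁ + Bx)² + By²)) = 32.90455°
λₘ = λ₁ + atan2(By, cos φ₁ + Bx) = 149.41208°

149.412°E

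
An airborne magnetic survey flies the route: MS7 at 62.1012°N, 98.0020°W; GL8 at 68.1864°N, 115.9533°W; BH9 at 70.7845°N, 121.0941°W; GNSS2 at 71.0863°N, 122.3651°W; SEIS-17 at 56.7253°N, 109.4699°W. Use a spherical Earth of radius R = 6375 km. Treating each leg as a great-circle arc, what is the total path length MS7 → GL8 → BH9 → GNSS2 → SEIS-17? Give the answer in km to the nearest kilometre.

MS7→GL8: c = 0.168120 rad, d = 1071.76 km
GL8→BH9: c = 0.055141 rad, d = 351.52 km
BH9→GNSS2: c = 0.008958 rad, d = 57.11 km
GNSS2→SEIS-17: c = 0.268134 rad, d = 1709.35 km
Total = 1071.76 + 351.52 + 57.11 + 1709.35 = 3189.74 km

3190 km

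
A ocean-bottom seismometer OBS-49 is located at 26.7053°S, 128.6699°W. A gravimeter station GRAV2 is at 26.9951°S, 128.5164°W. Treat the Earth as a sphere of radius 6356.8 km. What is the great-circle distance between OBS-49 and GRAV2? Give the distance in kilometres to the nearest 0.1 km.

Δφ = -0.2898°,  Δλ = 0.1535°
a = sin²(Δφ/2) + cos φ₁ cos φ₂ sin²(Δλ/2) = 0.000008
c = 2·arcsin(√a) = 0.005594 rad = 0.3205°
d = R·c = 6356.8 × 0.005594 = 35.6 km

35.6 km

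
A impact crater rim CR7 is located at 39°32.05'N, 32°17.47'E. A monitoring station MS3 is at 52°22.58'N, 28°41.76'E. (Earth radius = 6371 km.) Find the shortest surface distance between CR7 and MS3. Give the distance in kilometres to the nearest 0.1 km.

1454.3 km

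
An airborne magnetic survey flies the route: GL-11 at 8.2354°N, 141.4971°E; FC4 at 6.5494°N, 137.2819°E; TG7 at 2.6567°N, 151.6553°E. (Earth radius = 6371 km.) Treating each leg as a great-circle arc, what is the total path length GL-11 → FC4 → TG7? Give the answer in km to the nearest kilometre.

GL-11→FC4: c = 0.078666 rad, d = 501.18 km
FC4→TG7: c = 0.259068 rad, d = 1650.52 km
Total = 501.18 + 1650.52 = 2151.70 km

2152 km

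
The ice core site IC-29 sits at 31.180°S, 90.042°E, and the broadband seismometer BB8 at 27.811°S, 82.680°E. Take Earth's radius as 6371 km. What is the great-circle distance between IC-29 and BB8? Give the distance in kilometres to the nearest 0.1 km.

804.7 km

Δφ = 3.3690°,  Δλ = -7.3620°
a = sin²(Δφ/2) + cos φ₁ cos φ₂ sin²(Δλ/2) = 0.003983
c = 2·arcsin(√a) = 0.126309 rad = 7.2370°
d = R·c = 6371 × 0.126309 = 804.7 km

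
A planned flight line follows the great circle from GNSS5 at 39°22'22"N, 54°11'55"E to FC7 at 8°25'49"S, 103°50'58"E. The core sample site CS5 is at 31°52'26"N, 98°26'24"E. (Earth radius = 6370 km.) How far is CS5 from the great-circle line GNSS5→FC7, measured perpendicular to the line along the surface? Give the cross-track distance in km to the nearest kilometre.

2309 km

GNSS5: φ = +39.37278°, λ = +54.19861°
FC7: φ = -8.43028°, λ = +103.84944°
CS5: φ = +31.87389°, λ = +98.44000°
δ₁₃ = central angle GNSS5→CS5 = 0.634654 rad  (haversine)
θ₁₃ = bearing GNSS5→CS5 = 87.848°,  θ₁₂ = bearing GNSS5→FC7 = 124.576°
dₓₜ = R·arcsin(sin δ₁₃ · sin(θ₁₃ − θ₁₂)) = 6370·arcsin(0.59290·sin(-36.729°)) = -2308.834 km
|dₓₜ| = 2308.834 km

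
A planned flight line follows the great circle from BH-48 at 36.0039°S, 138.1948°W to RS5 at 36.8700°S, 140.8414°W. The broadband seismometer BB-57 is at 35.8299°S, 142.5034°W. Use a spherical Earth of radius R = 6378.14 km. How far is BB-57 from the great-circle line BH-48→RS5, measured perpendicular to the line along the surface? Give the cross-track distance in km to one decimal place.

δ₁₃ = central angle BH-48→BB-57 = 0.060972 rad  (haversine)
θ₁₃ = bearing BH-48→BB-57 = 271.589°,  θ₁₂ = bearing BH-48→RS5 = 247.083°
dₓₜ = R·arcsin(sin δ₁₃ · sin(θ₁₃ − θ₁₂)) = 6378.14·arcsin(0.06093·sin(24.507°)) = 161.227 km
|dₓₜ| = 161.227 km

161.2 km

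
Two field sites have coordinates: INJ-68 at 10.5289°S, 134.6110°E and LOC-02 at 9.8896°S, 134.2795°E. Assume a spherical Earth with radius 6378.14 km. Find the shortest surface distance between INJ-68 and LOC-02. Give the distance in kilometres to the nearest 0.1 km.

79.9 km

Δφ = 0.6393°,  Δλ = -0.3315°
a = sin²(Δφ/2) + cos φ₁ cos φ₂ sin²(Δλ/2) = 0.000039
c = 2·arcsin(√a) = 0.012527 rad = 0.7177°
d = R·c = 6378.14 × 0.012527 = 79.9 km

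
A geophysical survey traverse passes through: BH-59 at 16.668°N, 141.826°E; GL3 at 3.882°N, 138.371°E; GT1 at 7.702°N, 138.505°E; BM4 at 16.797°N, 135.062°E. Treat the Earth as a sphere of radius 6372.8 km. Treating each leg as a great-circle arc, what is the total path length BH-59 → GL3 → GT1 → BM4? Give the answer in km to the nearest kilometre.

BH-59→GL3: c = 0.230876 rad, d = 1471.33 km
GL3→GT1: c = 0.066712 rad, d = 425.14 km
GT1→BM4: c = 0.169227 rad, d = 1078.45 km
Total = 1471.33 + 425.14 + 1078.45 = 2974.92 km

2975 km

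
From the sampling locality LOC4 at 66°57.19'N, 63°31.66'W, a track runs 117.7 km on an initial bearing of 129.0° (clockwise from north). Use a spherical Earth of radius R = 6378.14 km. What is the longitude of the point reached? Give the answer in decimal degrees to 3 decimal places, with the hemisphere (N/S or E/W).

LOC4: φ = +66.95317°, λ = -63.52767°
δ = d/R = 117.7/6378.14 = 0.018454 rad
φ₂ = arcsin(sin φ₁ cos δ + cos φ₁ sin δ cos θ)
   = arcsin(0.92019·0.99983 + 0.39148·0.01845·-0.62932) = 66.27432°
λ₂ = λ₁ + atan2(sin θ sin δ cos φ₁, cos δ − sin φ₁ sin φ₂) = -61.48517°

61.485°W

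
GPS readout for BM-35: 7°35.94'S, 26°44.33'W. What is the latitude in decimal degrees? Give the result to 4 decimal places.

7.5990°S

7° + 35.94′/60 = 7 + 0.59900 = 7.5990°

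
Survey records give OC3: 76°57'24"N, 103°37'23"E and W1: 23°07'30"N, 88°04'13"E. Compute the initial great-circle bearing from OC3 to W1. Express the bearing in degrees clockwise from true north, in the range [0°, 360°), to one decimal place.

197.7°

OC3: φ = +76.95667°, λ = +103.62306°
W1: φ = +23.12500°, λ = +88.07028°
Δλ = -15.5528°
y = sin Δλ · cos φ₂ = -0.246582
x = cos φ₁ sin φ₂ − sin φ₁ cos φ₂ cos Δλ = -0.774481
θ = atan2(y, x) = -162.3394° → 197.6606° (mod 360°)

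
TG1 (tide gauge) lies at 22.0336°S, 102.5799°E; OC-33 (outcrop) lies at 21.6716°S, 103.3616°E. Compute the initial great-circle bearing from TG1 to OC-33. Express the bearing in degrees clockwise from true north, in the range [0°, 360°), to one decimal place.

63.6°

Δλ = 0.7817°
y = sin Δλ · cos φ₂ = 0.012678
x = cos φ₁ sin φ₂ − sin φ₁ cos φ₂ cos Δλ = 0.006286
θ = atan2(y, x) = 63.6292° → 63.6292° (mod 360°)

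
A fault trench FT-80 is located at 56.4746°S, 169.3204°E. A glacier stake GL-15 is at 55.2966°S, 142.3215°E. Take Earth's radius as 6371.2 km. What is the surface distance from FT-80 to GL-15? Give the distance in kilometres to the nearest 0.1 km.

1678.0 km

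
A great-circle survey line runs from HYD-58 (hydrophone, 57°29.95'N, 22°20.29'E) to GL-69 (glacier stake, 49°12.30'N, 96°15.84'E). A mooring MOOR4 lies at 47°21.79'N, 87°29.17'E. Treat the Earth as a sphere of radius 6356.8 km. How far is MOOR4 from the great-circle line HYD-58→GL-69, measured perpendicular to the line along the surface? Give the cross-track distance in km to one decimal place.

552.6 km

HYD-58: φ = +57.49917°, λ = +22.33817°
GL-69: φ = +49.20500°, λ = +96.26400°
MOOR4: φ = +47.36317°, λ = +87.48617°
δ₁₃ = central angle HYD-58→MOOR4 = 0.686604 rad  (haversine)
θ₁₃ = bearing HYD-58→MOOR4 = 75.829°,  θ₁₂ = bearing HYD-58→GL-69 = 67.957°
dₓₜ = R·arcsin(sin δ₁₃ · sin(θ₁₃ − θ₁₂)) = 6356.8·arcsin(0.63391·sin(7.872°)) = 552.629 km
|dₓₜ| = 552.629 km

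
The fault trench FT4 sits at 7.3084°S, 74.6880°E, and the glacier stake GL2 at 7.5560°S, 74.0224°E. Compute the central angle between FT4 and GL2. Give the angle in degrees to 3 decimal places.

0.705°

Δφ = -0.2476°,  Δλ = -0.6656°
a = sin²(Δφ/2) + cos φ₁ cos φ₂ sin²(Δλ/2) = 0.000038
c = 2·arcsin(√a) = 0.012303 rad = 0.7049°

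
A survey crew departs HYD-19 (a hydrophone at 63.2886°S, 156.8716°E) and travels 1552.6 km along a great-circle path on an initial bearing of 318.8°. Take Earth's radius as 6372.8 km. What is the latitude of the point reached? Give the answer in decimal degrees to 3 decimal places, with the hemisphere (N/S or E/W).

51.750°S

δ = d/R = 1552.6/6372.8 = 0.243629 rad
φ₂ = arcsin(sin φ₁ cos δ + cos φ₁ sin δ cos θ)
   = arcsin(-0.89328·0.97047 + 0.44950·0.24123·0.75241) = -51.75007°
λ₂ = λ₁ + atan2(sin θ sin δ cos φ₁, cos δ − sin φ₁ sin φ₂) = 141.99994°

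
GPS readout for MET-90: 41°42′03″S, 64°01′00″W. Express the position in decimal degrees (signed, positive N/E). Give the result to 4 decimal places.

lat: 41.7008° S → -41.7008°
lon: 64.0167° W → -64.0167°

-41.7008°, -64.0167°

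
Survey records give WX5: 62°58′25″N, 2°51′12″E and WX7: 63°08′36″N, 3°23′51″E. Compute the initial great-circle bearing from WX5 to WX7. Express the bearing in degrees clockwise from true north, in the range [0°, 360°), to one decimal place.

55.2°

WX5: φ = +62.97361°, λ = +2.85333°
WX7: φ = +63.14333°, λ = +3.39750°
Δλ = 0.5442°
y = sin Δλ · cos φ₂ = 0.004291
x = cos φ₁ sin φ₂ − sin φ₁ cos φ₂ cos Δλ = 0.002980
θ = atan2(y, x) = 55.2147° → 55.2147° (mod 360°)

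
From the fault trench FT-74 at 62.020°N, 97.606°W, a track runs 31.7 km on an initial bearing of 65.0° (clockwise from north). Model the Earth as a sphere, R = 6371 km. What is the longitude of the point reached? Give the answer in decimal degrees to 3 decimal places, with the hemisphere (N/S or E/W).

97.053°W

δ = d/R = 31.7/6371 = 0.004976 rad
φ₂ = arcsin(sin φ₁ cos δ + cos φ₁ sin δ cos θ)
   = arcsin(0.88311·0.99999 + 0.46916·0.00498·0.42262) = 62.13938°
λ₂ = λ₁ + atan2(sin θ sin δ cos φ₁, cos δ − sin φ₁ sin φ₂) = -97.05311°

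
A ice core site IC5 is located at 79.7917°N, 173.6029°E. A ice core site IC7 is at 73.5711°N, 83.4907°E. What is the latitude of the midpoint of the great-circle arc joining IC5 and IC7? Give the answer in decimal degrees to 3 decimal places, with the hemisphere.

80.263°N

Bx = cos φ₂ cos Δλ = -0.000554,  By = cos φ₂ sin Δλ = -0.282825
φₘ = atan2(sin φ₁ + sin φ₂, √((cos φ₁ + Bx)² + By²)) = 80.26304°
λₘ = λ₁ + atan2(By, cos φ₁ + Bx) = 115.59488°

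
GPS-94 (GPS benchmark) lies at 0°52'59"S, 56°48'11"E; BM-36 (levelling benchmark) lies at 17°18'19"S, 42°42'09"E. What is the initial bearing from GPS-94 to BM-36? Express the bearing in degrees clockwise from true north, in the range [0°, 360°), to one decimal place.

GPS-94: φ = -0.88306°, λ = +56.80306°
BM-36: φ = -17.30528°, λ = +42.70250°
Δλ = -14.1006°
y = sin Δλ · cos φ₂ = -0.232596
x = cos φ₁ sin φ₂ − sin φ₁ cos φ₂ cos Δλ = -0.283157
θ = atan2(y, x) = -140.5989° → 219.4011° (mod 360°)

219.4°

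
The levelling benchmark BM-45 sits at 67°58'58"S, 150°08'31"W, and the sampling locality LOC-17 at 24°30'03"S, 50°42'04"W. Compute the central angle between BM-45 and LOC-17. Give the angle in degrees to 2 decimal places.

BM-45: φ = -67.98278°, λ = -150.14194°
LOC-17: φ = -24.50083°, λ = -50.70111°
Δφ = 43.4819°,  Δλ = 99.4408°
a = sin²(Δφ/2) + cos φ₁ cos φ₂ sin²(Δλ/2) = 0.335746
c = 2·arcsin(√a) = 1.236073 rad = 70.8218°

70.82°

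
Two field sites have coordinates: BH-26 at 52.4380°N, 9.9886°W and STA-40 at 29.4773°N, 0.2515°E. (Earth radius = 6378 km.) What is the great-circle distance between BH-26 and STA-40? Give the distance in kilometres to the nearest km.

2691 km

Δφ = -22.9607°,  Δλ = 10.2401°
a = sin²(Δφ/2) + cos φ₁ cos φ₂ sin²(Δλ/2) = 0.043840
c = 2·arcsin(√a) = 0.421884 rad = 24.1721°
d = R·c = 6378 × 0.421884 = 2690.8 km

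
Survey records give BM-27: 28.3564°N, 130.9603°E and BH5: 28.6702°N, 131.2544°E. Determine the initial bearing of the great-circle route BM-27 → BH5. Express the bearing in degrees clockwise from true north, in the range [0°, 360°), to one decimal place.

Δλ = 0.2941°
y = sin Δλ · cos φ₂ = 0.004504
x = cos φ₁ sin φ₂ − sin φ₁ cos φ₂ cos Δλ = 0.005482
θ = atan2(y, x) = 39.4028° → 39.4028° (mod 360°)

39.4°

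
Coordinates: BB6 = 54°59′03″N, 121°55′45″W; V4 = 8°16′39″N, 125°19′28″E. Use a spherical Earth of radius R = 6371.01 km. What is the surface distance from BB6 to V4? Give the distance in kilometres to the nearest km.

BB6: φ = +54.98417°, λ = -121.92917°
V4: φ = +8.27750°, λ = +125.32444°
Δφ = -46.7067°,  Δλ = -112.7464°
a = sin²(Δφ/2) + cos φ₁ cos φ₂ sin²(Δλ/2) = 0.550821
c = 2·arcsin(√a) = 1.672615 rad = 95.8338°
d = R·c = 6371.01 × 1.672615 = 10656.2 km

10656 km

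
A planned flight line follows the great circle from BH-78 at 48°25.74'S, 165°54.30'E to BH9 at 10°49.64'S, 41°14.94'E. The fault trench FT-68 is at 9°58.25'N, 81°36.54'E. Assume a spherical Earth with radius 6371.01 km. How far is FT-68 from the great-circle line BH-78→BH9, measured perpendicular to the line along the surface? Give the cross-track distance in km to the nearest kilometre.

BH-78: φ = -48.42900°, λ = +165.90500°
BH9: φ = -10.82733°, λ = +41.24900°
FT-68: φ = +9.97083°, λ = +81.60900°
δ₁₃ = central angle BH-78→FT-68 = 1.635425 rad  (haversine)
θ₁₃ = bearing BH-78→FT-68 = 280.866°,  θ₁₂ = bearing BH-78→BH9 = 236.120°
dₓₜ = R·arcsin(sin δ₁₃ · sin(θ₁₃ − θ₁₂)) = 6371.01·arcsin(0.99791·sin(44.746°)) = 4962.384 km
|dₓₜ| = 4962.384 km

4962 km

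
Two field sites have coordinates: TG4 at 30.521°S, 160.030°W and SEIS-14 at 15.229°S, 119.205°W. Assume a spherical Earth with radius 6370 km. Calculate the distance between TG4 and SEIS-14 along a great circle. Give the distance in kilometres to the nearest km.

4483 km

Δφ = 15.2920°,  Δλ = 40.8250°
a = sin²(Δφ/2) + cos φ₁ cos φ₂ sin²(Δλ/2) = 0.118813
c = 2·arcsin(√a) = 0.703824 rad = 40.3261°
d = R·c = 6370 × 0.703824 = 4483.4 km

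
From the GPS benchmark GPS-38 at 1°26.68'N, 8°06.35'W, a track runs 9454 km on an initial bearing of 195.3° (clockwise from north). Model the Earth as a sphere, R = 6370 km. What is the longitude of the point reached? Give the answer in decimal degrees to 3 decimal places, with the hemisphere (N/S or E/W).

GPS-38: φ = +1.44467°, λ = -8.10583°
δ = d/R = 9454/6370 = 1.484144 rad
φ₂ = arcsin(sin φ₁ cos δ + cos φ₁ sin δ cos θ)
   = arcsin(0.02521·0.08654 + 0.99968·0.99625·-0.96456) = -73.42580°
λ₂ = λ₁ + atan2(sin θ sin δ cos φ₁, cos δ − sin φ₁ sin φ₂) = -75.26197°

75.262°W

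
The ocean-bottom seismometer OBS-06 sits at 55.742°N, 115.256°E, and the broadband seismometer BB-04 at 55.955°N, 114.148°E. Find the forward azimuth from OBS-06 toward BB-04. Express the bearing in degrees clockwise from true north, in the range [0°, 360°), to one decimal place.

289.4°

Δλ = -1.1080°
y = sin Δλ · cos φ₂ = -0.010826
x = cos φ₁ sin φ₂ − sin φ₁ cos φ₂ cos Δλ = 0.003804
θ = atan2(y, x) = -70.6390° → 289.3610° (mod 360°)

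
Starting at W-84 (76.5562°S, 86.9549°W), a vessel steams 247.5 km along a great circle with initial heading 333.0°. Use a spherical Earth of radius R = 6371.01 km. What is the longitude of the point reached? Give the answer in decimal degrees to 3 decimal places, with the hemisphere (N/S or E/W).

90.748°W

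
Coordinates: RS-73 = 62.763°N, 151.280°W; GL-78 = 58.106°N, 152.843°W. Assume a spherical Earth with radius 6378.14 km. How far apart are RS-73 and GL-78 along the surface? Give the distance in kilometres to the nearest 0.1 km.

525.4 km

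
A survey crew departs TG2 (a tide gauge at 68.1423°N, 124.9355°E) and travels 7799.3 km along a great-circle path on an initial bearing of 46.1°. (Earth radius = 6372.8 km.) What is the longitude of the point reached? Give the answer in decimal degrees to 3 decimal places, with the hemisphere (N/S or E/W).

109.830°W

δ = d/R = 7799.3/6372.8 = 1.223842 rad
φ₂ = arcsin(sin φ₁ cos δ + cos φ₁ sin δ cos θ)
   = arcsin(0.92811·0.34004 + 0.37230·0.94041·0.69340) = 33.94267°
λ₂ = λ₁ + atan2(sin θ sin δ cos φ₁, cos δ − sin φ₁ sin φ₂) = -109.83034°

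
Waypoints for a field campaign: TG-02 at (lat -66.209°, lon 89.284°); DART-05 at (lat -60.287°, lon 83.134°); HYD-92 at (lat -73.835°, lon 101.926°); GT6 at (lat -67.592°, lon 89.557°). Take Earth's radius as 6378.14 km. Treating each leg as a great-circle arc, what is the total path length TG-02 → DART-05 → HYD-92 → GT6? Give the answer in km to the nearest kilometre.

3251 km

TG-02→DART-05: c = 0.113969 rad, d = 726.91 km
DART-05→HYD-92: c = 0.266045 rad, d = 1696.87 km
HYD-92→GT6: c = 0.129658 rad, d = 826.97 km
Total = 726.91 + 1696.87 + 826.97 = 3250.76 km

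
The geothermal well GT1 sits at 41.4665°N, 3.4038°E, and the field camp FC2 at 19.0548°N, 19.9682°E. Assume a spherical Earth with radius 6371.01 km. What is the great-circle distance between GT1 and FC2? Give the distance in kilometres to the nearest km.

2945 km

Δφ = -22.4117°,  Δλ = 16.5644°
a = sin²(Δφ/2) + cos φ₁ cos φ₂ sin²(Δλ/2) = 0.052463
c = 2·arcsin(√a) = 0.462198 rad = 26.4820°
d = R·c = 6371.01 × 0.462198 = 2944.7 km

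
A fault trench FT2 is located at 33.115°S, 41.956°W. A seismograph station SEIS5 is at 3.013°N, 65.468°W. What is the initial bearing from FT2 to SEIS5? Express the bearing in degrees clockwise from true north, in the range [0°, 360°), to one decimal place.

323.8°

Δλ = -23.5120°
y = sin Δλ · cos φ₂ = -0.398390
x = cos φ₁ sin φ₂ − sin φ₁ cos φ₂ cos Δλ = 0.544296
θ = atan2(y, x) = -36.2017° → 323.7983° (mod 360°)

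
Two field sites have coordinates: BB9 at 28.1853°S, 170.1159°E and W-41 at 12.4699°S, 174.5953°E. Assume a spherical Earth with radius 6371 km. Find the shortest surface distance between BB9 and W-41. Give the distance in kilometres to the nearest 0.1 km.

1808.3 km

Δφ = 15.7154°,  Δλ = 4.4794°
a = sin²(Δφ/2) + cos φ₁ cos φ₂ sin²(Δλ/2) = 0.020005
c = 2·arcsin(√a) = 0.283829 rad = 16.2622°
d = R·c = 6371 × 0.283829 = 1808.3 km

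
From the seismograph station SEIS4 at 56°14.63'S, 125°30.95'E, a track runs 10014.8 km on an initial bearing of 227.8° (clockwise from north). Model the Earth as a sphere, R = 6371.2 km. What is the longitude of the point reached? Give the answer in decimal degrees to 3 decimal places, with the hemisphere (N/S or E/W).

1.526°W

SEIS4: φ = -56.24383°, λ = +125.51583°
δ = d/R = 10014.8/6371.2 = 1.571886 rad
φ₂ = arcsin(sin φ₁ cos δ + cos φ₁ sin δ cos θ)
   = arcsin(-0.83141·-0.00109 + 0.55566·1.00000·-0.67172) = -21.86012°
λ₂ = λ₁ + atan2(sin θ sin δ cos φ₁, cos δ − sin φ₁ sin φ₂) = -1.52579°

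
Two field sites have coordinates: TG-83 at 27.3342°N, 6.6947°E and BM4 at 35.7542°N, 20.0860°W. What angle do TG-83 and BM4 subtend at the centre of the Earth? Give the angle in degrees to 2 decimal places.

Δφ = 8.4200°,  Δλ = -26.7807°
a = sin²(Δφ/2) + cos φ₁ cos φ₂ sin²(Δλ/2) = 0.044053
c = 2·arcsin(√a) = 0.422921 rad = 24.2316°

24.23°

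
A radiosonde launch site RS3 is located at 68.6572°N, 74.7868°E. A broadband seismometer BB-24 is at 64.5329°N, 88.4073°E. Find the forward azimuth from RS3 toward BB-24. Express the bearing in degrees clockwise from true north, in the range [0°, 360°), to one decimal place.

Δλ = 13.6205°
y = sin Δλ · cos φ₂ = 0.101259
x = cos φ₁ sin φ₂ − sin φ₁ cos φ₂ cos Δλ = -0.060657
θ = atan2(y, x) = 120.9228° → 120.9228° (mod 360°)

120.9°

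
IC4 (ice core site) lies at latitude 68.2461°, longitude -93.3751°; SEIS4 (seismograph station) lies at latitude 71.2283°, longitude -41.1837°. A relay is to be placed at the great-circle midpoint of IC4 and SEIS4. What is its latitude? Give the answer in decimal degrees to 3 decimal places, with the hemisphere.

71.647°N

Bx = cos φ₂ cos Δλ = 0.197270,  By = cos φ₂ sin Δλ = 0.254241
φₘ = atan2(sin φ₁ + sin φ₂, √((cos φ₁ + Bx)² + By²)) = 71.64737°
λₘ = λ₁ + atan2(By, cos φ₁ + Bx) = -69.25738°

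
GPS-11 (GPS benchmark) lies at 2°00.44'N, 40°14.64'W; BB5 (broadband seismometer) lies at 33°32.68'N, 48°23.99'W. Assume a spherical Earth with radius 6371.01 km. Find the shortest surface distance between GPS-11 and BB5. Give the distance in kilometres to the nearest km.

GPS-11: φ = +2.00733°, λ = -40.24400°
BB5: φ = +33.54467°, λ = -48.39983°
Δφ = 31.5373°,  Δλ = -8.1558°
a = sin²(Δφ/2) + cos φ₁ cos φ₂ sin²(Δλ/2) = 0.078062
c = 2·arcsin(√a) = 0.566331 rad = 32.4484°
d = R·c = 6371.01 × 0.566331 = 3608.1 km

3608 km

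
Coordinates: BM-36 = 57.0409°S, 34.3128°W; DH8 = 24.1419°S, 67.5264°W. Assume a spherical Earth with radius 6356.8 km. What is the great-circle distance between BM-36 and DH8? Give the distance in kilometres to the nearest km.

Δφ = 32.8990°,  Δλ = -33.2136°
a = sin²(Δφ/2) + cos φ₁ cos φ₂ sin²(Δλ/2) = 0.120737
c = 2·arcsin(√a) = 0.709749 rad = 40.6656°
d = R·c = 6356.8 × 0.709749 = 4511.7 km

4512 km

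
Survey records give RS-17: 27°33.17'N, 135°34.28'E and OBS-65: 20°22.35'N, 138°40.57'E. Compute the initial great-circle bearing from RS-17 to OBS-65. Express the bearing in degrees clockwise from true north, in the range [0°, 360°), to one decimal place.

157.8°

RS-17: φ = +27.55283°, λ = +135.57133°
OBS-65: φ = +20.37250°, λ = +138.67617°
Δλ = 3.1048°
y = sin Δλ · cos φ₂ = 0.050775
x = cos φ₁ sin φ₂ − sin φ₁ cos φ₂ cos Δλ = -0.124356
θ = atan2(y, x) = 157.7896° → 157.7896° (mod 360°)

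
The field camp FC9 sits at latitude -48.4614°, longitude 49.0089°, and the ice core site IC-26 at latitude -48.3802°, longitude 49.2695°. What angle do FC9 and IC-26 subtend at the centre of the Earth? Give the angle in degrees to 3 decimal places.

0.191°

Δφ = 0.0812°,  Δλ = 0.2606°
a = sin²(Δφ/2) + cos φ₁ cos φ₂ sin²(Δλ/2) = 0.000003
c = 2·arcsin(√a) = 0.003335 rad = 0.1911°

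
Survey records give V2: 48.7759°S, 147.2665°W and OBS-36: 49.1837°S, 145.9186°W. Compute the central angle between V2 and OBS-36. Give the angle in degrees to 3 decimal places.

0.974°

Δφ = -0.4078°,  Δλ = 1.3479°
a = sin²(Δφ/2) + cos φ₁ cos φ₂ sin²(Δλ/2) = 0.000072
c = 2·arcsin(√a) = 0.017001 rad = 0.9741°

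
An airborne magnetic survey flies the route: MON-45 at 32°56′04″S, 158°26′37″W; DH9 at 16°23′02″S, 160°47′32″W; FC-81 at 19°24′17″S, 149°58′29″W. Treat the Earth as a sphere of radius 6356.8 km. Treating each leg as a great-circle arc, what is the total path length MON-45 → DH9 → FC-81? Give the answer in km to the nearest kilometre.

MON-45: φ = -32.93444°, λ = -158.44361°
DH9: φ = -16.38389°, λ = -160.79222°
FC-81: φ = -19.40472°, λ = -149.97472°
MON-45→DH9: c = 0.291227 rad, d = 1851.27 km
DH9→FC-81: c = 0.187193 rad, d = 1189.95 km
Total = 1851.27 + 1189.95 = 3041.22 km

3041 km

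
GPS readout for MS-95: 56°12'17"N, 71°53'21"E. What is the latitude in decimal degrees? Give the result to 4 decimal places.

56.2047°N

56° + 12′/60 + 17″/3600 = 56 + 0.20000 + 0.00472 = 56.2047°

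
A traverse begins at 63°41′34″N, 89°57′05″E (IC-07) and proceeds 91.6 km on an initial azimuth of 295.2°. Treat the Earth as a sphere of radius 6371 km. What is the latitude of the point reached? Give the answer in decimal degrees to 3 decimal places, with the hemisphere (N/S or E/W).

64.034°N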